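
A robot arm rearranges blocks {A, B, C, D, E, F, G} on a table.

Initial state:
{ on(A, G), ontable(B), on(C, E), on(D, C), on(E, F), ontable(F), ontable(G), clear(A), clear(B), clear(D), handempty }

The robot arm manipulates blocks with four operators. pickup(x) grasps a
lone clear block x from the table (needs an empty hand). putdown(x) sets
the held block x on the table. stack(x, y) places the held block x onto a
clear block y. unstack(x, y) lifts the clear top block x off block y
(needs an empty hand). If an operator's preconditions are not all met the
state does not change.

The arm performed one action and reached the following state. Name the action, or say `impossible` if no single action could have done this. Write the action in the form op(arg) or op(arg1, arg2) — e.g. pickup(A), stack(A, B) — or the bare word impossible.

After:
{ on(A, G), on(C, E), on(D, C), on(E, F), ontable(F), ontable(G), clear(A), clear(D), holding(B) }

pickup(B)

target: towers=[F/E/C/D; G/A] holding=B
         pickup(B) → towers=[F/E/C/D; G/A] holding=B  ← match
     unstack(D, C) → towers=[B; F/E/C; G/A] holding=D
     unstack(A, G) → towers=[B; F/E/C/D; G] holding=A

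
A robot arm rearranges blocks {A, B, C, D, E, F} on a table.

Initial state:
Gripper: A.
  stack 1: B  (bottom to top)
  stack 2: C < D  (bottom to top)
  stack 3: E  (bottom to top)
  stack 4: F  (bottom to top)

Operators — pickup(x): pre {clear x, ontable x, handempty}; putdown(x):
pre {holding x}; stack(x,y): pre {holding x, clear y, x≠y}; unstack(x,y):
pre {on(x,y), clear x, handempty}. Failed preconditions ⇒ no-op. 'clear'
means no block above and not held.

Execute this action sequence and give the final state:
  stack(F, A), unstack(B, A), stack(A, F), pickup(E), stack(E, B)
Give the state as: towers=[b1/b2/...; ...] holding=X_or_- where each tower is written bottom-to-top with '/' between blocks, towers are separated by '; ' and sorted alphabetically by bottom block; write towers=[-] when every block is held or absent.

towers=[B/E; C/D; F/A] holding=-

step 1 (stack(F, A)) [no-op]: towers=[B; C/D; E; F] holding=A
step 2 (unstack(B, A)) [no-op]: towers=[B; C/D; E; F] holding=A
step 3 (stack(A, F)): towers=[B; C/D; E; F/A] holding=-
step 4 (pickup(E)): towers=[B; C/D; F/A] holding=E
step 5 (stack(E, B)): towers=[B/E; C/D; F/A] holding=-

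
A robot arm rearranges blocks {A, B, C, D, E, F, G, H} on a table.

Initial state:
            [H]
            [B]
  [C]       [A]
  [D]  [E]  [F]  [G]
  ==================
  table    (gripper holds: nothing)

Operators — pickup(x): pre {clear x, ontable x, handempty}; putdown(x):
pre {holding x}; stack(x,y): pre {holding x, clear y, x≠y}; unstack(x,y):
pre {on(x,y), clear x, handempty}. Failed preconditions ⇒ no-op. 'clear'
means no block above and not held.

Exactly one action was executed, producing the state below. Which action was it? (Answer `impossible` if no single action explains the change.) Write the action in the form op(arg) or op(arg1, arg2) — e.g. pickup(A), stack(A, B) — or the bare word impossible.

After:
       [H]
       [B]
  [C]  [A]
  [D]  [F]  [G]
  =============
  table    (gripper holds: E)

target: towers=[D/C; F/A/B/H; G] holding=E
         pickup(G) → towers=[D/C; E; F/A/B/H] holding=G
         pickup(E) → towers=[D/C; F/A/B/H; G] holding=E  ← match
     unstack(H, B) → towers=[D/C; E; F/A/B; G] holding=H
     unstack(C, D) → towers=[D; E; F/A/B/H; G] holding=C

pickup(E)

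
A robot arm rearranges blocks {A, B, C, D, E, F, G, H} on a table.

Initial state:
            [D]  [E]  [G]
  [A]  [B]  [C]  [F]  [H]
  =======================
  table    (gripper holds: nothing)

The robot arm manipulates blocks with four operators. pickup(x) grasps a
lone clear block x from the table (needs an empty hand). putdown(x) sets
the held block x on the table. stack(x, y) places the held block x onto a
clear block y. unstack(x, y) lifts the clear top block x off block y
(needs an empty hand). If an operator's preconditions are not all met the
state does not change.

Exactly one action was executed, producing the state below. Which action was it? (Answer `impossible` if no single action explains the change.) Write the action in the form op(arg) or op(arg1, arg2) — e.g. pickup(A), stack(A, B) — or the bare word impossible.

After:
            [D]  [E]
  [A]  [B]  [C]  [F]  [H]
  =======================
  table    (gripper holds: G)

unstack(G, H)

target: towers=[A; B; C/D; F/E; H] holding=G
     unstack(G, H) → towers=[A; B; C/D; F/E; H] holding=G  ← match
         pickup(A) → towers=[B; C/D; F/E; H/G] holding=A
     unstack(E, F) → towers=[A; B; C/D; F; H/G] holding=E
         pickup(B) → towers=[A; C/D; F/E; H/G] holding=B
     unstack(D, C) → towers=[A; B; C; F/E; H/G] holding=D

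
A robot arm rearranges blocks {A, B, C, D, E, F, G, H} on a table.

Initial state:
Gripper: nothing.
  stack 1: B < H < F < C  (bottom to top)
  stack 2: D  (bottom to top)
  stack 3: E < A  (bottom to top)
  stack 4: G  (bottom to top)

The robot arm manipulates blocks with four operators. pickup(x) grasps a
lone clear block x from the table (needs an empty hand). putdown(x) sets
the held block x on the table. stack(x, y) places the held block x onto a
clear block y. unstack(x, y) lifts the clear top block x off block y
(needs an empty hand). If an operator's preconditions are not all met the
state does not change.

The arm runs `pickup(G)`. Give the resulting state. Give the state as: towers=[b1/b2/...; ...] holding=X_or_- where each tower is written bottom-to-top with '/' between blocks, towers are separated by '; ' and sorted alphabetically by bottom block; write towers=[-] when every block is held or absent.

towers=[B/H/F/C; D; E/A] holding=G

before: towers=[B/H/F/C; D; E/A; G] holding=-
pre[pickup(G)]: clear(G) ok, ontable(G) ok, handempty ok
all met → apply pickup(G)
after:  towers=[B/H/F/C; D; E/A] holding=G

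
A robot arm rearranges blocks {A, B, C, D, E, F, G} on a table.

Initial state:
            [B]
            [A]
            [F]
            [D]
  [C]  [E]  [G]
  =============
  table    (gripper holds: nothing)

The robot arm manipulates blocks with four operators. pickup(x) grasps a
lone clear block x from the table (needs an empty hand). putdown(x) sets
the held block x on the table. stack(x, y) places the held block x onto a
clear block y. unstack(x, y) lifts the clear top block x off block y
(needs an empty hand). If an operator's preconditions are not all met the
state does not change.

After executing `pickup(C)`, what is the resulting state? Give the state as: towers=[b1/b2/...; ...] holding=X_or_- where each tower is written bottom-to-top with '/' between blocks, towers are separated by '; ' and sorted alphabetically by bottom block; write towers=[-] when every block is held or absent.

before: towers=[C; E; G/D/F/A/B] holding=-
pre[pickup(C)]: clear(C) ok, ontable(C) ok, handempty ok
all met → apply pickup(C)
after:  towers=[E; G/D/F/A/B] holding=C

towers=[E; G/D/F/A/B] holding=C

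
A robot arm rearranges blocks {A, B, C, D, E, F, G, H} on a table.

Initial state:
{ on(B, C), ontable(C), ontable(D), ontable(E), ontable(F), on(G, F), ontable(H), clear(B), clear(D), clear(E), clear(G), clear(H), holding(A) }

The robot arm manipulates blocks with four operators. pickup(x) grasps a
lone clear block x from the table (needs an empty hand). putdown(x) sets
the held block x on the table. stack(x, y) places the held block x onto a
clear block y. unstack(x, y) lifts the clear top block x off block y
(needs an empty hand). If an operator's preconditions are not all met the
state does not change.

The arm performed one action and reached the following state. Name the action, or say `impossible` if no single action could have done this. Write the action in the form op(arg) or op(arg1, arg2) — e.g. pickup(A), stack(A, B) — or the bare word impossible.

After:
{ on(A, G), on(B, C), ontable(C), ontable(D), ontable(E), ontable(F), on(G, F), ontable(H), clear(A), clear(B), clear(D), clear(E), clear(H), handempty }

stack(A, G)

target: towers=[C/B; D; E; F/G/A; H] holding=-
        putdown(A) → towers=[A; C/B; D; E; F/G; H] holding=-
       stack(A, G) → towers=[C/B; D; E; F/G/A; H] holding=-  ← match
       stack(A, E) → towers=[C/B; D; E/A; F/G; H] holding=-
       stack(A, H) → towers=[C/B; D; E; F/G; H/A] holding=-
       stack(A, B) → towers=[C/B/A; D; E; F/G; H] holding=-
       stack(A, D) → towers=[C/B; D/A; E; F/G; H] holding=-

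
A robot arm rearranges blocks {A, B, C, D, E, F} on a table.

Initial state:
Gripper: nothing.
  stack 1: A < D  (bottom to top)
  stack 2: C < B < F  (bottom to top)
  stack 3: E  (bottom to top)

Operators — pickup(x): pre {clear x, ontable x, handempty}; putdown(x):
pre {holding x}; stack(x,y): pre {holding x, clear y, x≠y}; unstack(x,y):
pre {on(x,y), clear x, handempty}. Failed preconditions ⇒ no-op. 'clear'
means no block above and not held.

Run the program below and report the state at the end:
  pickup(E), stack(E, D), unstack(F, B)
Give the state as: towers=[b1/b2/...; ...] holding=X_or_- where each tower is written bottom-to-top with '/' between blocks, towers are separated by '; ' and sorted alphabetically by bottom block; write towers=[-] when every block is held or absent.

step 1 (pickup(E)): towers=[A/D; C/B/F] holding=E
step 2 (stack(E, D)): towers=[A/D/E; C/B/F] holding=-
step 3 (unstack(F, B)): towers=[A/D/E; C/B] holding=F

towers=[A/D/E; C/B] holding=F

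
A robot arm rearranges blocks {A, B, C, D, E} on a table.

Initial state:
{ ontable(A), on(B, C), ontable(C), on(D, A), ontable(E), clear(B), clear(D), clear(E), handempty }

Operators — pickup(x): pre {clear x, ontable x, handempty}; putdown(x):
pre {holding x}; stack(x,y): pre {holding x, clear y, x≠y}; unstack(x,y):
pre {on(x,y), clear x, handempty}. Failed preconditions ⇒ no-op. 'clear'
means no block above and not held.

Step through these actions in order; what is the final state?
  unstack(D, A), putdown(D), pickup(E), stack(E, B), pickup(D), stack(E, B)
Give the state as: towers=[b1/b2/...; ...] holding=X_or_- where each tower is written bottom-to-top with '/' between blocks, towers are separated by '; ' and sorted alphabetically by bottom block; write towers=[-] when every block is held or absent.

step 1 (unstack(D, A)): towers=[A; C/B; E] holding=D
step 2 (putdown(D)): towers=[A; C/B; D; E] holding=-
step 3 (pickup(E)): towers=[A; C/B; D] holding=E
step 4 (stack(E, B)): towers=[A; C/B/E; D] holding=-
step 5 (pickup(D)): towers=[A; C/B/E] holding=D
step 6 (stack(E, B)) [no-op]: towers=[A; C/B/E] holding=D

towers=[A; C/B/E] holding=D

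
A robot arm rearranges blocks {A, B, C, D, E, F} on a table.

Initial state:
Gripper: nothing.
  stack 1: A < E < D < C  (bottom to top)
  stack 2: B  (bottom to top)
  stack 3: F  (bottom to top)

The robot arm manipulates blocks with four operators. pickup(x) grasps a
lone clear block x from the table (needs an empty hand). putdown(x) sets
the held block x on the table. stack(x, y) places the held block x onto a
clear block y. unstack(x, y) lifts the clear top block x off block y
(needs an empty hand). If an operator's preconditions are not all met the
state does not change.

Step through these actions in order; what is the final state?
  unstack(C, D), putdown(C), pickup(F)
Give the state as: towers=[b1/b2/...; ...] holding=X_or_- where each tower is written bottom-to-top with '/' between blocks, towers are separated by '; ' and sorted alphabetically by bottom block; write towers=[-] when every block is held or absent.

step 1 (unstack(C, D)): towers=[A/E/D; B; F] holding=C
step 2 (putdown(C)): towers=[A/E/D; B; C; F] holding=-
step 3 (pickup(F)): towers=[A/E/D; B; C] holding=F

towers=[A/E/D; B; C] holding=F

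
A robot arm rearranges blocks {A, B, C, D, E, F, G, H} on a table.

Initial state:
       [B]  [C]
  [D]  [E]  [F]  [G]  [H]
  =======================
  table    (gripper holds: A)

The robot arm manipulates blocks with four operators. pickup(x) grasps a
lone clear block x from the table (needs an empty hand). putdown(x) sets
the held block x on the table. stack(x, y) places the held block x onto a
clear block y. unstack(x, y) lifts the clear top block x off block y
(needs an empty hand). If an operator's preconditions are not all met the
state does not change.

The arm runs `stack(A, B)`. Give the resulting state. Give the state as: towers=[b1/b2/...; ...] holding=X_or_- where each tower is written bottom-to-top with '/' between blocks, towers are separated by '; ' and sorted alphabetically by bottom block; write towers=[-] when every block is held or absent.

towers=[D; E/B/A; F/C; G; H] holding=-

before: towers=[D; E/B; F/C; G; H] holding=A
pre[stack(A, B)]: holding(A) ✓, clear(B) ✓, A≠B ✓
all met → apply stack(A, B)
after:  towers=[D; E/B/A; F/C; G; H] holding=-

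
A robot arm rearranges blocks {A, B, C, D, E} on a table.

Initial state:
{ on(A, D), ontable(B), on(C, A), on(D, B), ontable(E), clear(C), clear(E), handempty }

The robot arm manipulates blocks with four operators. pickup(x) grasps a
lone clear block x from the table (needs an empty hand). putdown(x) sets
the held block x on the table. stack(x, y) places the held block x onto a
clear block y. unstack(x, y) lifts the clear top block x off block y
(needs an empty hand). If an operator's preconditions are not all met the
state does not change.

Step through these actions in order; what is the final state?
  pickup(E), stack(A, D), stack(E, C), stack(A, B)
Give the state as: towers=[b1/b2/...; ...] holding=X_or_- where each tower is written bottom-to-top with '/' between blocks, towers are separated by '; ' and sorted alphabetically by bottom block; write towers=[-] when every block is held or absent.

towers=[B/D/A/C/E] holding=-

step 1 (pickup(E)): towers=[B/D/A/C] holding=E
step 2 (stack(A, D)) [no-op]: towers=[B/D/A/C] holding=E
step 3 (stack(E, C)): towers=[B/D/A/C/E] holding=-
step 4 (stack(A, B)) [no-op]: towers=[B/D/A/C/E] holding=-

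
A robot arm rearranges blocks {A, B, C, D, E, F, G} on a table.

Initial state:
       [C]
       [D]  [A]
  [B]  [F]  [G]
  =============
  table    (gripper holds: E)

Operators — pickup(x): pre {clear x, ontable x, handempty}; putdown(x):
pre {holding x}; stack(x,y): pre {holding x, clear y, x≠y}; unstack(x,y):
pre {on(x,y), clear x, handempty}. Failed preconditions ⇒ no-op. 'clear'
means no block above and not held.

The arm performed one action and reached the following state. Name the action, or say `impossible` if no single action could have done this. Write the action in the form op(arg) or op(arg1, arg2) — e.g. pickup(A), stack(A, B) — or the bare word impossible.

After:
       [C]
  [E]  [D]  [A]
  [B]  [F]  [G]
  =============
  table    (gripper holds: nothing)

stack(E, B)

target: towers=[B/E; F/D/C; G/A] holding=-
        putdown(E) → towers=[B; E; F/D/C; G/A] holding=-
       stack(E, B) → towers=[B/E; F/D/C; G/A] holding=-  ← match
       stack(E, A) → towers=[B; F/D/C; G/A/E] holding=-
       stack(E, C) → towers=[B; F/D/C/E; G/A] holding=-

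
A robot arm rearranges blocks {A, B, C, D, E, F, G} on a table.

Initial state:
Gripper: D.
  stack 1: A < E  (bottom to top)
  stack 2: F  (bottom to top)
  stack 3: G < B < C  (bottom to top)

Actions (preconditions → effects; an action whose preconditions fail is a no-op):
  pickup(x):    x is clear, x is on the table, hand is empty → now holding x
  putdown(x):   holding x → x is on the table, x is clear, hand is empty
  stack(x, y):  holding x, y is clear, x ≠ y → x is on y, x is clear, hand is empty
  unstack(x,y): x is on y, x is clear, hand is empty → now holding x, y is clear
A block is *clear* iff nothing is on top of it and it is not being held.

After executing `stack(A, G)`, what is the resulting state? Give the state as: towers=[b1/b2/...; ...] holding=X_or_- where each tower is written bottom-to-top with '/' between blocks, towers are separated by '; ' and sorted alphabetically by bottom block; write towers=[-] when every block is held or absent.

before: towers=[A/E; F; G/B/C] holding=D
pre[stack(A, G)]: holding(A) fail, clear(G) fail, A≠G ok
holding(A), clear(G) unmet → stack(A, G) is a no-op
after:  towers=[A/E; F; G/B/C] holding=D

towers=[A/E; F; G/B/C] holding=D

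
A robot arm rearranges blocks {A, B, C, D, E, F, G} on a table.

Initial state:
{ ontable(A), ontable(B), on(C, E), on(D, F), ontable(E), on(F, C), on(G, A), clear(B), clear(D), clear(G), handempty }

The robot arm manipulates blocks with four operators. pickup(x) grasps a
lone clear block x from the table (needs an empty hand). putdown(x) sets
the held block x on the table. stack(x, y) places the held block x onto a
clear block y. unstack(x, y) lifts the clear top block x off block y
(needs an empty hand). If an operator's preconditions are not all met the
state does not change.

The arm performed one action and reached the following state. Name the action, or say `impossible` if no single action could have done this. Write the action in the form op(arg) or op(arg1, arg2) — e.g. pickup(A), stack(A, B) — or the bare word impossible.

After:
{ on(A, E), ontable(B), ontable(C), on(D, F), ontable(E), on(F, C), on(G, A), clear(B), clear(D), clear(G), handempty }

target: towers=[B; C/F/D; E/A/G] holding=-
         pickup(B) → towers=[A/G; E/C/F/D] holding=B
     unstack(G, A) → towers=[A; B; E/C/F/D] holding=G
     unstack(D, F) → towers=[A/G; B; E/C/F] holding=D
none of the 3 applicable actions match → impossible

impossible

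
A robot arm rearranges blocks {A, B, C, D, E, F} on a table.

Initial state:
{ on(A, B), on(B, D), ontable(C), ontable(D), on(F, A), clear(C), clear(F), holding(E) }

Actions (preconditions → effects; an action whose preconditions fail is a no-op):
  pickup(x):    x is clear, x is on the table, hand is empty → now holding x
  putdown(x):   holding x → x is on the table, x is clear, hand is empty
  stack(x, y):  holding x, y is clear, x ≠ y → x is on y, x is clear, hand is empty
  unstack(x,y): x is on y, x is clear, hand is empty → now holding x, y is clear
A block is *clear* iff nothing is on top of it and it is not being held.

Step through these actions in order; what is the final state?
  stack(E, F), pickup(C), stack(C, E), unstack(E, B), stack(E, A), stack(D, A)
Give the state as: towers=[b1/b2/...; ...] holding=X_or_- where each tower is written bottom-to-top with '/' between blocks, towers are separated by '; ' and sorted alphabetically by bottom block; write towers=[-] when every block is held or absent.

towers=[D/B/A/F/E/C] holding=-

step 1 (stack(E, F)): towers=[C; D/B/A/F/E] holding=-
step 2 (pickup(C)): towers=[D/B/A/F/E] holding=C
step 3 (stack(C, E)): towers=[D/B/A/F/E/C] holding=-
step 4 (unstack(E, B)) [no-op]: towers=[D/B/A/F/E/C] holding=-
step 5 (stack(E, A)) [no-op]: towers=[D/B/A/F/E/C] holding=-
step 6 (stack(D, A)) [no-op]: towers=[D/B/A/F/E/C] holding=-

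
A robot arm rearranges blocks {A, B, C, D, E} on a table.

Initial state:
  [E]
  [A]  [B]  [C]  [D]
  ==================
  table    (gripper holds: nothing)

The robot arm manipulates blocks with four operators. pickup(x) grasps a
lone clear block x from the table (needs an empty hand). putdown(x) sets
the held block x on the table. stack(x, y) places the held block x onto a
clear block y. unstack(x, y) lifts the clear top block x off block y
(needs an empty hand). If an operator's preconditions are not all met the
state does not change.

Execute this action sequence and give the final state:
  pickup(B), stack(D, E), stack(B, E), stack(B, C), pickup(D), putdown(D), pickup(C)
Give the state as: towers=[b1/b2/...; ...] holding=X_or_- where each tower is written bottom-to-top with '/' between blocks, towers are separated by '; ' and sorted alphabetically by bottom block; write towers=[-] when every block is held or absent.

step 1 (pickup(B)): towers=[A/E; C; D] holding=B
step 2 (stack(D, E)) [no-op]: towers=[A/E; C; D] holding=B
step 3 (stack(B, E)): towers=[A/E/B; C; D] holding=-
step 4 (stack(B, C)) [no-op]: towers=[A/E/B; C; D] holding=-
step 5 (pickup(D)): towers=[A/E/B; C] holding=D
step 6 (putdown(D)): towers=[A/E/B; C; D] holding=-
step 7 (pickup(C)): towers=[A/E/B; D] holding=C

towers=[A/E/B; D] holding=C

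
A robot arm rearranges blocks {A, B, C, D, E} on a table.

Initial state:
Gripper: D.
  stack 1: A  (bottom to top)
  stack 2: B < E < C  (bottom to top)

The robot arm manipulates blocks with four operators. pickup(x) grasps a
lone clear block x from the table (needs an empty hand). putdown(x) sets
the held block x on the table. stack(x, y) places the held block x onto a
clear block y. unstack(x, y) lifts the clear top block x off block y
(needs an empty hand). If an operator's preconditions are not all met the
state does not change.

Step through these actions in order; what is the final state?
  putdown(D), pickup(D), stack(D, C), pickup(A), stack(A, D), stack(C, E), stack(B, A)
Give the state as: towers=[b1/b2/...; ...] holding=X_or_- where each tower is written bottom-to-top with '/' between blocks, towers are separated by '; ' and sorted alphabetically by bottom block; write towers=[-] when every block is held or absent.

towers=[B/E/C/D/A] holding=-

step 1 (putdown(D)): towers=[A; B/E/C; D] holding=-
step 2 (pickup(D)): towers=[A; B/E/C] holding=D
step 3 (stack(D, C)): towers=[A; B/E/C/D] holding=-
step 4 (pickup(A)): towers=[B/E/C/D] holding=A
step 5 (stack(A, D)): towers=[B/E/C/D/A] holding=-
step 6 (stack(C, E)) [no-op]: towers=[B/E/C/D/A] holding=-
step 7 (stack(B, A)) [no-op]: towers=[B/E/C/D/A] holding=-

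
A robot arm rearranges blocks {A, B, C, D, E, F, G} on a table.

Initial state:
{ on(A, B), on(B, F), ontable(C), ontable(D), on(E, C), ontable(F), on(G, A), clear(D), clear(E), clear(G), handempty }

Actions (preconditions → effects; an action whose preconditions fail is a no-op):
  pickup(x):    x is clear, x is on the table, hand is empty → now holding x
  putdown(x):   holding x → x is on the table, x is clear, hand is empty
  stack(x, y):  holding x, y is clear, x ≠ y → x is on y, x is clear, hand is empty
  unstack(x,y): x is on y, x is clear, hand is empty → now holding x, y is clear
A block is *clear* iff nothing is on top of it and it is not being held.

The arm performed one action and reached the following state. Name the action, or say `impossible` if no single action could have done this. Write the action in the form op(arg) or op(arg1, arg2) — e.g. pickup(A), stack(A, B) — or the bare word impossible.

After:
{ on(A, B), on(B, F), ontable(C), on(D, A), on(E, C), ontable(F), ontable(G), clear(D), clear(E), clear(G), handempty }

target: towers=[C/E; F/B/A/D; G] holding=-
     unstack(G, A) → towers=[C/E; D; F/B/A] holding=G
         pickup(D) → towers=[C/E; F/B/A/G] holding=D
     unstack(E, C) → towers=[C; D; F/B/A/G] holding=E
none of the 3 applicable actions match → impossible

impossible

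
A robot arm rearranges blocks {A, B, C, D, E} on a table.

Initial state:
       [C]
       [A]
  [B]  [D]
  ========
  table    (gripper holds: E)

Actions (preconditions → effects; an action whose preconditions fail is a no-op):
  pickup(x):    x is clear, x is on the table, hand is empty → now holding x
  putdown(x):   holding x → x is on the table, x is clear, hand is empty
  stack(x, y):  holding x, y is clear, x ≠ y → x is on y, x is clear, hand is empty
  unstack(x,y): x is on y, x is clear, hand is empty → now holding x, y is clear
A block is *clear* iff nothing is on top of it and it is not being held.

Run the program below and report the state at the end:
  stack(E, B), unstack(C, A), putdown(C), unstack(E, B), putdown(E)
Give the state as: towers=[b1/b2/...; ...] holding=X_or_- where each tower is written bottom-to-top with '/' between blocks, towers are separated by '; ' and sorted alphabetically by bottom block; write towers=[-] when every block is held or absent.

towers=[B; C; D/A; E] holding=-

step 1 (stack(E, B)): towers=[B/E; D/A/C] holding=-
step 2 (unstack(C, A)): towers=[B/E; D/A] holding=C
step 3 (putdown(C)): towers=[B/E; C; D/A] holding=-
step 4 (unstack(E, B)): towers=[B; C; D/A] holding=E
step 5 (putdown(E)): towers=[B; C; D/A; E] holding=-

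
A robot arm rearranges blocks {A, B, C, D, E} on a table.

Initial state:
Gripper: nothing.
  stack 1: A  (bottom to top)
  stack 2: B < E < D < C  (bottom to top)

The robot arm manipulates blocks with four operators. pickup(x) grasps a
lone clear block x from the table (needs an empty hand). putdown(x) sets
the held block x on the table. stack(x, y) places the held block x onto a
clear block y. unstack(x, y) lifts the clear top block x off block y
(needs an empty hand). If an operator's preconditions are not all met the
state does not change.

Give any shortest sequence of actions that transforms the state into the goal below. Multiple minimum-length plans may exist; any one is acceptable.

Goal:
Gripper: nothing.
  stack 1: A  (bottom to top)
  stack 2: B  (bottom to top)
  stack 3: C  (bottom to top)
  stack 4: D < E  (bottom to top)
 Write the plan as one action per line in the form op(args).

step 1 (unstack(C, D)): towers=[A; B/E/D] holding=C
step 2 (putdown(C)): towers=[A; B/E/D; C] holding=-
step 3 (unstack(D, E)): towers=[A; B/E; C] holding=D
step 4 (putdown(D)): towers=[A; B/E; C; D] holding=-
step 5 (unstack(E, B)): towers=[A; B; C; D] holding=E
step 6 (stack(E, D)): towers=[A; B; C; D/E] holding=-
goal check: towers=[A; B; C; D/E] holding=- — reached (length 6, optimal by BFS)

unstack(C, D)
putdown(C)
unstack(D, E)
putdown(D)
unstack(E, B)
stack(E, D)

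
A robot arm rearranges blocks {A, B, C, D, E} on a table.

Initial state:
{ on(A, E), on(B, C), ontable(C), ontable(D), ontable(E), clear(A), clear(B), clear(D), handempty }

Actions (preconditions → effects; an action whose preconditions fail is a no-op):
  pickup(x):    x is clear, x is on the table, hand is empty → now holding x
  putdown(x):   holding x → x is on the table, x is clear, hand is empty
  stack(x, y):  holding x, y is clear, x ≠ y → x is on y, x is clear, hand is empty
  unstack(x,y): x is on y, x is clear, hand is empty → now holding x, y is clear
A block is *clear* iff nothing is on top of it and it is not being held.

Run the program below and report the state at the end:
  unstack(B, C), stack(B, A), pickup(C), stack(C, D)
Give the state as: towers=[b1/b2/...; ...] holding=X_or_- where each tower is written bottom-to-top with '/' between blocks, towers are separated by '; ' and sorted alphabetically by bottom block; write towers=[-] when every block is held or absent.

towers=[D/C; E/A/B] holding=-

step 1 (unstack(B, C)): towers=[C; D; E/A] holding=B
step 2 (stack(B, A)): towers=[C; D; E/A/B] holding=-
step 3 (pickup(C)): towers=[D; E/A/B] holding=C
step 4 (stack(C, D)): towers=[D/C; E/A/B] holding=-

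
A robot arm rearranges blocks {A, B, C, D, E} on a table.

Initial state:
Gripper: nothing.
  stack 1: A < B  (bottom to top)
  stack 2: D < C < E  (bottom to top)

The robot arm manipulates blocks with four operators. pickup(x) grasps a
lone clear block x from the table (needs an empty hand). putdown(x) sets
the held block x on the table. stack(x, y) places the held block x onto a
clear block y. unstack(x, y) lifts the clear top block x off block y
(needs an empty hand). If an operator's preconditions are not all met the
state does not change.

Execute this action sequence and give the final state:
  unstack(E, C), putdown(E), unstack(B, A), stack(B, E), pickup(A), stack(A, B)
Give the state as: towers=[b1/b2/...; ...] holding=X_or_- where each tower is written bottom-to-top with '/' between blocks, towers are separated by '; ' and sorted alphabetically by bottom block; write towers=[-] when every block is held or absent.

step 1 (unstack(E, C)): towers=[A/B; D/C] holding=E
step 2 (putdown(E)): towers=[A/B; D/C; E] holding=-
step 3 (unstack(B, A)): towers=[A; D/C; E] holding=B
step 4 (stack(B, E)): towers=[A; D/C; E/B] holding=-
step 5 (pickup(A)): towers=[D/C; E/B] holding=A
step 6 (stack(A, B)): towers=[D/C; E/B/A] holding=-

towers=[D/C; E/B/A] holding=-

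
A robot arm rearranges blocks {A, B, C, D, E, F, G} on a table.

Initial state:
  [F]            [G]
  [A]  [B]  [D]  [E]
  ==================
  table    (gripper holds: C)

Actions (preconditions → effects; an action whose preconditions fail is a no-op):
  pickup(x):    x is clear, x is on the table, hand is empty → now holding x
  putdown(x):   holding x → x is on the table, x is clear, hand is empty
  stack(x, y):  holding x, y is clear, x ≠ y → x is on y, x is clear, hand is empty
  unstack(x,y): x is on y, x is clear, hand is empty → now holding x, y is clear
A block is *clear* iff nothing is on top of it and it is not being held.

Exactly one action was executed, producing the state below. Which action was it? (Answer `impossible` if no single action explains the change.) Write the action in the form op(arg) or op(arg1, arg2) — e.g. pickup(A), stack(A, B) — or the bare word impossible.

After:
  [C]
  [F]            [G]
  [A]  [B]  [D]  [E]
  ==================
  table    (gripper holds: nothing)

stack(C, F)

target: towers=[A/F/C; B; D; E/G] holding=-
        putdown(C) → towers=[A/F; B; C; D; E/G] holding=-
       stack(C, B) → towers=[A/F; B/C; D; E/G] holding=-
       stack(C, F) → towers=[A/F/C; B; D; E/G] holding=-  ← match
       stack(C, G) → towers=[A/F; B; D; E/G/C] holding=-
       stack(C, D) → towers=[A/F; B; D/C; E/G] holding=-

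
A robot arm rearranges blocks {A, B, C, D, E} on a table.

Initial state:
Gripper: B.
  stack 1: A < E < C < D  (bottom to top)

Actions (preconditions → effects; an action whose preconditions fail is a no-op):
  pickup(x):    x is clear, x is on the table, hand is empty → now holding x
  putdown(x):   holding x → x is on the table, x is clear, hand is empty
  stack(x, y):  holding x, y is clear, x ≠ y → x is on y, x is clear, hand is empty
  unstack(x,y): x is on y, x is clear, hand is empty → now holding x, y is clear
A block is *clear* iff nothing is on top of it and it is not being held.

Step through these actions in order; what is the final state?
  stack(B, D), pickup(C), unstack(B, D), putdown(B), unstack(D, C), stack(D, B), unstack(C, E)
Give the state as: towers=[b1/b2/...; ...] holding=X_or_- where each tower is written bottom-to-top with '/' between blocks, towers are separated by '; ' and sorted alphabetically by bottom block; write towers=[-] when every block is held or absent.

step 1 (stack(B, D)): towers=[A/E/C/D/B] holding=-
step 2 (pickup(C)) [no-op]: towers=[A/E/C/D/B] holding=-
step 3 (unstack(B, D)): towers=[A/E/C/D] holding=B
step 4 (putdown(B)): towers=[A/E/C/D; B] holding=-
step 5 (unstack(D, C)): towers=[A/E/C; B] holding=D
step 6 (stack(D, B)): towers=[A/E/C; B/D] holding=-
step 7 (unstack(C, E)): towers=[A/E; B/D] holding=C

towers=[A/E; B/D] holding=C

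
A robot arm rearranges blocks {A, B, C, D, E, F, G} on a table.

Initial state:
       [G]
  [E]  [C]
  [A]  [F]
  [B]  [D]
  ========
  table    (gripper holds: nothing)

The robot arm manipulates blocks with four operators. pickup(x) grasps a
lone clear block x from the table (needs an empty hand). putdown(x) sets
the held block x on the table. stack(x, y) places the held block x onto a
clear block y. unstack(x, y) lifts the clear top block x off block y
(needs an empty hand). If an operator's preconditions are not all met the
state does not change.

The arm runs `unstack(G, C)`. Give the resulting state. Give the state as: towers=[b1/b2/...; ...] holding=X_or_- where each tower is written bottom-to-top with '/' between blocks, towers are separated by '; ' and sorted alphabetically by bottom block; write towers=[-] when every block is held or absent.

before: towers=[B/A/E; D/F/C/G] holding=-
pre[unstack(G, C)]: on(G,C) yes, clear(G) yes, handempty yes
all met → apply unstack(G, C)
after:  towers=[B/A/E; D/F/C] holding=G

towers=[B/A/E; D/F/C] holding=G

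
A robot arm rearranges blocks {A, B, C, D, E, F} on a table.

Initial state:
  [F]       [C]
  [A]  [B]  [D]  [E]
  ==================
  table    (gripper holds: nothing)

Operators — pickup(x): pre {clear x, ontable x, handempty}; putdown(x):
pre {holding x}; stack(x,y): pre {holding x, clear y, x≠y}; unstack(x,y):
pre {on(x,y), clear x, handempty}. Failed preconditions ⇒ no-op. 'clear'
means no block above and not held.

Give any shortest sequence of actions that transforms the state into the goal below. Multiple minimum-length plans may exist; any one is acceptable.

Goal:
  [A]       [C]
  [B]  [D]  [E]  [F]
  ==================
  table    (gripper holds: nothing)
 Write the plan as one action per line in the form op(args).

unstack(F, A)
putdown(F)
pickup(A)
stack(A, B)
unstack(C, D)
stack(C, E)

step 1 (unstack(F, A)): towers=[A; B; D/C; E] holding=F
step 2 (putdown(F)): towers=[A; B; D/C; E; F] holding=-
step 3 (pickup(A)): towers=[B; D/C; E; F] holding=A
step 4 (stack(A, B)): towers=[B/A; D/C; E; F] holding=-
step 5 (unstack(C, D)): towers=[B/A; D; E; F] holding=C
step 6 (stack(C, E)): towers=[B/A; D; E/C; F] holding=-
goal check: towers=[B/A; D; E/C; F] holding=- — reached (length 6, optimal by BFS)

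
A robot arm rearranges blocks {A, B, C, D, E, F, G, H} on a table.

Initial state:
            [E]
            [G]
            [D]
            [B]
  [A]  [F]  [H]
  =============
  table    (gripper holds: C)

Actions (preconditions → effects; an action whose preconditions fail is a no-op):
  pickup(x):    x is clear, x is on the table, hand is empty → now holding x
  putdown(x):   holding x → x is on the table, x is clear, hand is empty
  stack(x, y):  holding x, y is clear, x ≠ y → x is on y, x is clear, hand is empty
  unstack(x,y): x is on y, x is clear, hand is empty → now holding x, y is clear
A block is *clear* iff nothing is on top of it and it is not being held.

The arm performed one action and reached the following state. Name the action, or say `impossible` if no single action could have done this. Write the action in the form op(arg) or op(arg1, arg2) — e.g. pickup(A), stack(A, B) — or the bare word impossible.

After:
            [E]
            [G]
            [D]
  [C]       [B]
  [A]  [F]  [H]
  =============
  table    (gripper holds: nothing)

stack(C, A)

target: towers=[A/C; F; H/B/D/G/E] holding=-
        putdown(C) → towers=[A; C; F; H/B/D/G/E] holding=-
       stack(C, A) → towers=[A/C; F; H/B/D/G/E] holding=-  ← match
       stack(C, E) → towers=[A; F; H/B/D/G/E/C] holding=-
       stack(C, F) → towers=[A; F/C; H/B/D/G/E] holding=-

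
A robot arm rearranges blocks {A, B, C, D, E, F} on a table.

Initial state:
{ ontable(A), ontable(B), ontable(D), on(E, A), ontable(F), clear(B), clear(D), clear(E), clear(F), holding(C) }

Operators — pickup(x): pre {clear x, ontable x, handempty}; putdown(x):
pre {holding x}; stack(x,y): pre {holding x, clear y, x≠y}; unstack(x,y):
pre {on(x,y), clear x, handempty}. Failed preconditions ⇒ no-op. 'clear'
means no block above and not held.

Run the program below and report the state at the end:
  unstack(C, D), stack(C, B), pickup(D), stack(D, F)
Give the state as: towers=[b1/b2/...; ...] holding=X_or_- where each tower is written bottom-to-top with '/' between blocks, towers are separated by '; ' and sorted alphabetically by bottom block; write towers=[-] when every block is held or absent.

step 1 (unstack(C, D)) [no-op]: towers=[A/E; B; D; F] holding=C
step 2 (stack(C, B)): towers=[A/E; B/C; D; F] holding=-
step 3 (pickup(D)): towers=[A/E; B/C; F] holding=D
step 4 (stack(D, F)): towers=[A/E; B/C; F/D] holding=-

towers=[A/E; B/C; F/D] holding=-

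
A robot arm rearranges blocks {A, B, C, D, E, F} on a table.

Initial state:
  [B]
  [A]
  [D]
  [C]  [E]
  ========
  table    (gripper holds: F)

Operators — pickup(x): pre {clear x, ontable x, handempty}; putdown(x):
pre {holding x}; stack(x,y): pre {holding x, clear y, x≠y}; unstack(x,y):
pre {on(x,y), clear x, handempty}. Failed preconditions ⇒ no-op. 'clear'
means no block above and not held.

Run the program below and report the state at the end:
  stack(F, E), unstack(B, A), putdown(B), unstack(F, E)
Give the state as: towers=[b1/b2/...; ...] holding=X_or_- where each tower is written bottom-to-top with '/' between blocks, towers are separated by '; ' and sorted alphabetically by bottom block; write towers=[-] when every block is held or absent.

step 1 (stack(F, E)): towers=[C/D/A/B; E/F] holding=-
step 2 (unstack(B, A)): towers=[C/D/A; E/F] holding=B
step 3 (putdown(B)): towers=[B; C/D/A; E/F] holding=-
step 4 (unstack(F, E)): towers=[B; C/D/A; E] holding=F

towers=[B; C/D/A; E] holding=F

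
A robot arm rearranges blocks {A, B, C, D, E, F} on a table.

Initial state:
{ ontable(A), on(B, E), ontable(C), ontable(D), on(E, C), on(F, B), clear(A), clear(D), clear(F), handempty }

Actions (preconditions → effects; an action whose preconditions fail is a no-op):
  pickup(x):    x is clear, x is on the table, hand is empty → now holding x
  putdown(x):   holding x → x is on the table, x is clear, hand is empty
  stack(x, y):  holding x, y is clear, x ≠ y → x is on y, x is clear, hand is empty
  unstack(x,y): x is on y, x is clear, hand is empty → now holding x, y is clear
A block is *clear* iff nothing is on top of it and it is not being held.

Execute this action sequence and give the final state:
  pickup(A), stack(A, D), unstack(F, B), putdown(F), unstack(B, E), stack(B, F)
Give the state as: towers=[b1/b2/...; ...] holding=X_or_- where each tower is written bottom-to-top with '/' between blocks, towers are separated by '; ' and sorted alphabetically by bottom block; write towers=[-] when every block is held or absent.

towers=[C/E; D/A; F/B] holding=-

step 1 (pickup(A)): towers=[C/E/B/F; D] holding=A
step 2 (stack(A, D)): towers=[C/E/B/F; D/A] holding=-
step 3 (unstack(F, B)): towers=[C/E/B; D/A] holding=F
step 4 (putdown(F)): towers=[C/E/B; D/A; F] holding=-
step 5 (unstack(B, E)): towers=[C/E; D/A; F] holding=B
step 6 (stack(B, F)): towers=[C/E; D/A; F/B] holding=-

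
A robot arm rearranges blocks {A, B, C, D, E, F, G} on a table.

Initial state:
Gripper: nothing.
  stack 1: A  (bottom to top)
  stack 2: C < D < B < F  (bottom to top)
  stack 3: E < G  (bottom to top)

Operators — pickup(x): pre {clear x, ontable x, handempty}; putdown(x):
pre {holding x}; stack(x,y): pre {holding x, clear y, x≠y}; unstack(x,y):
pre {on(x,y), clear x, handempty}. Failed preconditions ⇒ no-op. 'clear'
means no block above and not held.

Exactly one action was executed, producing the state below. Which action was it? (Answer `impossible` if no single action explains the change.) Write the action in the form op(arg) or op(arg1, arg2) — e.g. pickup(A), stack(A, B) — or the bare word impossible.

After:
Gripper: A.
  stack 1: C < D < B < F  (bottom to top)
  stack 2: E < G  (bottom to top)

pickup(A)

target: towers=[C/D/B/F; E/G] holding=A
     unstack(F, B) → towers=[A; C/D/B; E/G] holding=F
     unstack(G, E) → towers=[A; C/D/B/F; E] holding=G
         pickup(A) → towers=[C/D/B/F; E/G] holding=A  ← match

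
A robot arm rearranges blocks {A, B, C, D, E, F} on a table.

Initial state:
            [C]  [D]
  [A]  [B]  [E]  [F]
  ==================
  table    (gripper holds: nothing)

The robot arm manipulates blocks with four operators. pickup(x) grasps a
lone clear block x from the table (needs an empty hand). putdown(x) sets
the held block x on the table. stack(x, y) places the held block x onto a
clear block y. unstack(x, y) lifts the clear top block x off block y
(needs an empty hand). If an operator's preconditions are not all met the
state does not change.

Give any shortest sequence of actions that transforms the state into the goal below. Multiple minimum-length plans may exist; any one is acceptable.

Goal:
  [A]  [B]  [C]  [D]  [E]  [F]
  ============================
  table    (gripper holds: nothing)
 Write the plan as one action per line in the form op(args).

unstack(D, F)
putdown(D)
unstack(C, E)
putdown(C)

step 1 (unstack(D, F)): towers=[A; B; E/C; F] holding=D
step 2 (putdown(D)): towers=[A; B; D; E/C; F] holding=-
step 3 (unstack(C, E)): towers=[A; B; D; E; F] holding=C
step 4 (putdown(C)): towers=[A; B; C; D; E; F] holding=-
goal check: towers=[A; B; C; D; E; F] holding=- — reached (length 4, optimal by BFS)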